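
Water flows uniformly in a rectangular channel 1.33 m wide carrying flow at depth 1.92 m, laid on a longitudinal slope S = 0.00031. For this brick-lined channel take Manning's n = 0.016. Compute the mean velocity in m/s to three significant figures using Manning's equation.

0.688 m/s

A = b·y = 1.33 × 1.92 = 2.554 m²
P = b + 2y = 1.33 + 2×1.92 = 5.170 m
R = A/P = 2.554/5.170 = 0.4939 m
Q = (1/n)·A·R^(2/3)·S^(1/2) = (1/0.016) × 2.554 × 0.4939^(2/3) × 0.00031^(1/2) = 1.756 m³/s
V = Q/A = 1.756/2.554 = 0.6876 m/s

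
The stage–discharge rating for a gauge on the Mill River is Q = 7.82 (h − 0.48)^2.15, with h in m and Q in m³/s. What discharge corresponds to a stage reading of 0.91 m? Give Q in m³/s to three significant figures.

1.27 m³/s

Q = 7.82 × (0.91 − 0.48)^2.15 = 7.82 × 0.43^2.15 = 1.274 m³/s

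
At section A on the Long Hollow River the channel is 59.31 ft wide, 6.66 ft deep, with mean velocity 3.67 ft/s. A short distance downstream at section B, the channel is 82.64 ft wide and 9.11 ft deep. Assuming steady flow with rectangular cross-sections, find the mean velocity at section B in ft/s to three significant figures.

1.93 ft/s

Q = A₁V₁ = (59.31×6.66) × 3.67 = 1450 ft³/s
A₂ = 82.64 × 9.11 = 752.9 ft²
V₂ = Q/A₂ = 1450/752.9 = 1.926 ft/s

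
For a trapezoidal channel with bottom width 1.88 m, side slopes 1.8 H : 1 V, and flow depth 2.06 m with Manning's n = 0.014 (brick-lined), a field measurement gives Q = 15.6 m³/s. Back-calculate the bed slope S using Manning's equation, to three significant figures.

0.000313

A = (b + z·y)·y = (1.88 + 1.8×2.06)×2.06 = 11.51 m²
P = b + 2y√(1+z²) = 1.88 + 2×2.06×√(1+1.8²) = 10.36 m
R = A/P = 11.51/10.36 = 1.111 m
S = (Q·n / (1·A·R^(2/3)))² = (15.6×0.014 / (1×11.51×1.073))² = 0.0003129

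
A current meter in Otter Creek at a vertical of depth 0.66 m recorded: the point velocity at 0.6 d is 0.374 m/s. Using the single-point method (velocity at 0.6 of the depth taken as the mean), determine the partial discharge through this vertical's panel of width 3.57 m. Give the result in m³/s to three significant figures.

0.881 m³/s

v̄ = v₀.₆ = 0.374 m/s
q = v̄ × d × w = 0.3740 × 0.66 × 3.57 = 0.8812 m³/s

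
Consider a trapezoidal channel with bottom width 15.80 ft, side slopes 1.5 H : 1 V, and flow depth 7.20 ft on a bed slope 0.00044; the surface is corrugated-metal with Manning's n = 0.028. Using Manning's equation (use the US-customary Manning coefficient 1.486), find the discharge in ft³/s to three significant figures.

589 ft³/s

A = (b + z·y)·y = (15.80 + 1.5×7.20)×7.20 = 191.5 ft²
P = b + 2y√(1+z²) = 15.80 + 2×7.20×√(1+1.5²) = 41.76 ft
R = A/P = 191.5/41.76 = 4.586 ft
Q = (1.486/n)·A·R^(2/3)·S^(1/2) = (1.486/0.028) × 191.5 × 4.586^(2/3) × 0.00044^(1/2) = 588.5 ft³/s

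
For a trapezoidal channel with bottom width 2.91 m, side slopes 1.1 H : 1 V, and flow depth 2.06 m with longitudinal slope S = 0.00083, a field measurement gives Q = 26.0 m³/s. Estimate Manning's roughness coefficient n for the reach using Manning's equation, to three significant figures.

A = (b + z·y)·y = (2.91 + 1.1×2.06)×2.06 = 10.66 m²
P = b + 2y√(1+z²) = 2.91 + 2×2.06×√(1+1.1²) = 9.035 m
R = A/P = 10.66/9.035 = 1.180 m
n = (1/Q)·A·R^(2/3)·S^(1/2) = (1/26.0) × 10.66 × 1.117 × 0.02881 = 0.01319

0.0132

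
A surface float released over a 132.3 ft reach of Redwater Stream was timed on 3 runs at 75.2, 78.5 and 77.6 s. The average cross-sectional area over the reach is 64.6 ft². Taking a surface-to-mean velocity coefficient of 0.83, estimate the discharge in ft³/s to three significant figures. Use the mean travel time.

t̄ = (75.2 + 78.5 + 77.6) / 3 = 77.1 s
v_surface = L / t̄ = 132.3 / 77.1 = 1.716 ft/s
v_mean = 0.83 × 1.716 = 1.424 ft/s
Q = A × v_mean = 64.6 × 1.424 = 92.01 ft³/s

92.0 ft³/s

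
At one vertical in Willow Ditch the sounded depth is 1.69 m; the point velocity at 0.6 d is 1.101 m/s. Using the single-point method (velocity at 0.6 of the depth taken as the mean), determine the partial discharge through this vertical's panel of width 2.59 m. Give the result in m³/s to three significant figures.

4.82 m³/s

v̄ = v₀.₆ = 1.101 m/s
q = v̄ × d × w = 1.101 × 1.69 × 2.59 = 4.819 m³/s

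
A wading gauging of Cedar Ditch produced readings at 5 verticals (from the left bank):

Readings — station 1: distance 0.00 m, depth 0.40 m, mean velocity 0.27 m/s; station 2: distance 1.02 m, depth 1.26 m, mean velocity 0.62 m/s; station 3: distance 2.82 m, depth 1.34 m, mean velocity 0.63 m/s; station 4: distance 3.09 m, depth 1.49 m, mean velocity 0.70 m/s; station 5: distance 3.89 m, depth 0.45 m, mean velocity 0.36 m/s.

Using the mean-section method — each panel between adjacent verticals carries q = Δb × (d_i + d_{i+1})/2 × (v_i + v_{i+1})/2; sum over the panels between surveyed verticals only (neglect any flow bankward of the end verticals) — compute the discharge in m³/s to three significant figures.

2.50 m³/s

Panel 1-2: Δb = 1.02 m, d̄ = (0.40+1.26)/2 = 0.83, v̄ = (0.27+0.62)/2 = 0.445 → q = 1.02×0.83×0.445 = 0.3767 m³/s
Panel 2-3: Δb = 1.8 m, d̄ = (1.26+1.34)/2 = 1.3, v̄ = (0.62+0.63)/2 = 0.625 → q = 1.8×1.3×0.625 = 1.463 m³/s
Panel 3-4: Δb = 0.27 m, d̄ = (1.34+1.49)/2 = 1.415, v̄ = (0.63+0.70)/2 = 0.665 → q = 0.27×1.415×0.665 = 0.2541 m³/s
Panel 4-5: Δb = 0.8 m, d̄ = (1.49+0.45)/2 = 0.97, v̄ = (0.70+0.36)/2 = 0.53 → q = 0.8×0.97×0.53 = 0.4113 m³/s
Q = Σ q = 2.505 m³/s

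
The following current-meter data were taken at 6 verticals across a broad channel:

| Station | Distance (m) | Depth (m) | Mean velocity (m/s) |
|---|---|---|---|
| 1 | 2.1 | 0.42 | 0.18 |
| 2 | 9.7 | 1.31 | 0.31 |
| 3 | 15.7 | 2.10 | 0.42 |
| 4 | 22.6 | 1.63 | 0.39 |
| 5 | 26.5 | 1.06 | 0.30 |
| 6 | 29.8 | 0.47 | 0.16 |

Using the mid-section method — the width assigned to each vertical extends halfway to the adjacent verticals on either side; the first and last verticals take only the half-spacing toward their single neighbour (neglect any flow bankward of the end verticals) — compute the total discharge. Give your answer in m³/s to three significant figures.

13.4 m³/s

w_1 = (9.7 − 2.1)/2 = 3.8 m; q_1 = 0.18 × 0.42 × 3.8 = 0.2873 m³/s
w_2 = (15.7 − 2.1)/2 = 6.8 m; q_2 = 0.31 × 1.31 × 6.8 = 2.761 m³/s
w_3 = (22.6 − 9.7)/2 = 6.45 m; q_3 = 0.42 × 2.10 × 6.45 = 5.689 m³/s
w_4 = (26.5 − 15.7)/2 = 5.4 m; q_4 = 0.39 × 1.63 × 5.4 = 3.433 m³/s
w_5 = (29.8 − 22.6)/2 = 3.6 m; q_5 = 0.30 × 1.06 × 3.6 = 1.145 m³/s
w_6 = (29.8 − 26.5)/2 = 1.65 m; q_6 = 0.16 × 0.47 × 1.65 = 0.1241 m³/s
Q = Σ qᵢ = 13.44 m³/s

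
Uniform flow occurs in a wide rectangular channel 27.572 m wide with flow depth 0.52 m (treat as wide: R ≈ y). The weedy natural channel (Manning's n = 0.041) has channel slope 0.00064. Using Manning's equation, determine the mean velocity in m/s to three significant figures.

A = b·y = 27.572 × 0.52 = 14.34 m²
Wide channel: R ≈ y = 0.52 m
Q = (1/n)·A·R^(2/3)·S^(1/2) = (1/0.041) × 14.34 × 0.5200^(2/3) × 0.00064^(1/2) = 5.721 m³/s
V = Q/A = 5.721/14.34 = 0.3990 m/s

0.399 m/s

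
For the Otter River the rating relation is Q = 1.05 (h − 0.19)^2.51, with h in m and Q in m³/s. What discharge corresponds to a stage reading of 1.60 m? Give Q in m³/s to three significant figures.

2.49 m³/s

Q = 1.05 × (1.60 − 0.19)^2.51 = 1.05 × 1.41^2.51 = 2.487 m³/s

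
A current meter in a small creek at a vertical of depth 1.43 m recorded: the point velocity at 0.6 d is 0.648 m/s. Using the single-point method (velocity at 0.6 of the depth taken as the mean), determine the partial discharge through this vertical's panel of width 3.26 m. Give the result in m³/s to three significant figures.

v̄ = v₀.₆ = 0.648 m/s
q = v̄ × d × w = 0.6480 × 1.43 × 3.26 = 3.021 m³/s

3.02 m³/s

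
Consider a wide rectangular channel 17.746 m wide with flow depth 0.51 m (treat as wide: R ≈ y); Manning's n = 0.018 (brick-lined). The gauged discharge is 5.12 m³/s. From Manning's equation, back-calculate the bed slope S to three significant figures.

A = b·y = 17.746 × 0.51 = 9.050 m²
Wide channel: R ≈ y = 0.51 m
S = (Q·n / (1·A·R^(2/3)))² = (5.12×0.018 / (1×9.050×0.6383))² = 0.0002545

0.000254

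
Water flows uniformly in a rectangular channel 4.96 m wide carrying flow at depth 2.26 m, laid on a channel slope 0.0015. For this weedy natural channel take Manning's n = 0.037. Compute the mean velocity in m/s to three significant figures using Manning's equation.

1.17 m/s

A = b·y = 4.96 × 2.26 = 11.21 m²
P = b + 2y = 4.96 + 2×2.26 = 9.480 m
R = A/P = 11.21/9.480 = 1.182 m
Q = (1/n)·A·R^(2/3)·S^(1/2) = (1/0.037) × 11.21 × 1.182^(2/3) × 0.0015^(1/2) = 13.12 m³/s
V = Q/A = 13.12/11.21 = 1.170 m/s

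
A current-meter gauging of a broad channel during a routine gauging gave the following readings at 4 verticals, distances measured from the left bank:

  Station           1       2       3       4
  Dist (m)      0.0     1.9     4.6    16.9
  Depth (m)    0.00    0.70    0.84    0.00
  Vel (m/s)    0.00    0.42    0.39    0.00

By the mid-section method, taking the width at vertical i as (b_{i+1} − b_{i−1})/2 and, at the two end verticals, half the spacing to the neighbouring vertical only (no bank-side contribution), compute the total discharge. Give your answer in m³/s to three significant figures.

w_2 = (4.6 − 0.0)/2 = 2.3 m; q_2 = 0.42 × 0.70 × 2.3 = 0.6762 m³/s
w_3 = (16.9 − 1.9)/2 = 7.5 m; q_3 = 0.39 × 0.84 × 7.5 = 2.457 m³/s
Stations 1, 4 contribute zero (depth or velocity is 0).
Q = Σ qᵢ = 3.133 m³/s

3.13 m³/s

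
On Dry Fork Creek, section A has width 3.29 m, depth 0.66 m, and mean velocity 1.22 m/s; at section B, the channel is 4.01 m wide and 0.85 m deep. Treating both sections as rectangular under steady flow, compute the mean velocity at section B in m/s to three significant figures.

Q = A₁V₁ = (3.29×0.66) × 1.22 = 2.649 m³/s
A₂ = 4.01 × 0.85 = 3.409 m²
V₂ = Q/A₂ = 2.649/3.409 = 0.7772 m/s

0.777 m/s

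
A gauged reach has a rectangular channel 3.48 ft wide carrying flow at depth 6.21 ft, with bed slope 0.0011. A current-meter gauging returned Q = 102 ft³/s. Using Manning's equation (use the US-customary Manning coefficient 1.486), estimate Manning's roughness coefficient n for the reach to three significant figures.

0.0128

A = b·y = 3.48 × 6.21 = 21.61 ft²
P = b + 2y = 3.48 + 2×6.21 = 15.90 ft
R = A/P = 21.61/15.90 = 1.359 ft
n = (1.486/Q)·A·R^(2/3)·S^(1/2) = (1.486/102) × 21.61 × 1.227 × 0.03317 = 0.01281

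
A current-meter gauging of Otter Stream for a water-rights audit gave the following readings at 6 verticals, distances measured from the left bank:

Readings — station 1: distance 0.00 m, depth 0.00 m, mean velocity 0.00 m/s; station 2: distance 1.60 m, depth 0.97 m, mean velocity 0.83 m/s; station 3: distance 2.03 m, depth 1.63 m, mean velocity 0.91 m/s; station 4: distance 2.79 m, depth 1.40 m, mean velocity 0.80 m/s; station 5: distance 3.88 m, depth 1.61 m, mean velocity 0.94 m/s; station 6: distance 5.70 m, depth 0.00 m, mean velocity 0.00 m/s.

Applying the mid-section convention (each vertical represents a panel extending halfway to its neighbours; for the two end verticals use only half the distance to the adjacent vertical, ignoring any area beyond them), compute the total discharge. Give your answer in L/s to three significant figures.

4940 L/s

w_2 = (2.03 − 0.00)/2 = 1.015 m; q_2 = 0.83 × 0.97 × 1.015 = 0.8172 m³/s
w_3 = (2.79 − 1.60)/2 = 0.595 m; q_3 = 0.91 × 1.63 × 0.595 = 0.8826 m³/s
w_4 = (3.88 − 2.03)/2 = 0.925 m; q_4 = 0.80 × 1.40 × 0.925 = 1.036 m³/s
w_5 = (5.70 − 2.79)/2 = 1.455 m; q_5 = 0.94 × 1.61 × 1.455 = 2.202 m³/s
Stations 1, 6 contribute zero (depth or velocity is 0).
Q = Σ qᵢ = 4.938 m³/s
= 4.938 × 1000 = 4938 L/s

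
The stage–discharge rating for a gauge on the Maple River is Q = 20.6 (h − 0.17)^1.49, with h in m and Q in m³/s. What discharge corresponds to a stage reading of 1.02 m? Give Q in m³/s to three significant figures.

16.2 m³/s

Q = 20.6 × (1.02 − 0.17)^1.49 = 20.6 × 0.85^1.49 = 16.17 m³/s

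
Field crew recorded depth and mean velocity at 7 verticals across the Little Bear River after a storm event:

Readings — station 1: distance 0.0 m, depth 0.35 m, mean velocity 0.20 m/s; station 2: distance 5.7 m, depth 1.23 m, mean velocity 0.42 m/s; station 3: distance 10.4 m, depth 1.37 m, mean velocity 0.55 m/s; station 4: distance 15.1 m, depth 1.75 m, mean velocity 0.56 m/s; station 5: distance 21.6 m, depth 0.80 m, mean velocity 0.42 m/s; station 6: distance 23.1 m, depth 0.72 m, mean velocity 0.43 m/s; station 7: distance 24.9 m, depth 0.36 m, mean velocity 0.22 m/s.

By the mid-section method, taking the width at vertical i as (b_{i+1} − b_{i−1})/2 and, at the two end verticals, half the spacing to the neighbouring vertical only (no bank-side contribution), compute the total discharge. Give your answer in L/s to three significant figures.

w_1 = (5.7 − 0.0)/2 = 2.85 m; q_1 = 0.20 × 0.35 × 2.85 = 0.1995 m³/s
w_2 = (10.4 − 0.0)/2 = 5.2 m; q_2 = 0.42 × 1.23 × 5.2 = 2.686 m³/s
w_3 = (15.1 − 5.7)/2 = 4.7 m; q_3 = 0.55 × 1.37 × 4.7 = 3.541 m³/s
w_4 = (21.6 − 10.4)/2 = 5.6 m; q_4 = 0.56 × 1.75 × 5.6 = 5.488 m³/s
w_5 = (23.1 − 15.1)/2 = 4 m; q_5 = 0.42 × 0.80 × 4 = 1.344 m³/s
w_6 = (24.9 − 21.6)/2 = 1.65 m; q_6 = 0.43 × 0.72 × 1.65 = 0.5108 m³/s
w_7 = (24.9 − 23.1)/2 = 0.9 m; q_7 = 0.22 × 0.36 × 0.9 = 0.07128 m³/s
Q = Σ qᵢ = 13.84 m³/s
= 13.84 × 1000 = 13840 L/s

13800 L/s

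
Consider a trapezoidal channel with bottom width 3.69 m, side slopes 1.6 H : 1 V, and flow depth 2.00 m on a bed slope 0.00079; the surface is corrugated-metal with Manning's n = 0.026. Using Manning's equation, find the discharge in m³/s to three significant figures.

17.1 m³/s

A = (b + z·y)·y = (3.69 + 1.6×2.00)×2.00 = 13.78 m²
P = b + 2y√(1+z²) = 3.69 + 2×2.00×√(1+1.6²) = 11.24 m
R = A/P = 13.78/11.24 = 1.226 m
Q = (1/n)·A·R^(2/3)·S^(1/2) = (1/0.026) × 13.78 × 1.226^(2/3) × 0.00079^(1/2) = 17.07 m³/s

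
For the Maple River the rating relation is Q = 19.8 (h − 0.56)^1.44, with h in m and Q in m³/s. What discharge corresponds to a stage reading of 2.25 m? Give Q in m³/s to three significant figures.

Q = 19.8 × (2.25 − 0.56)^1.44 = 19.8 × 1.69^1.44 = 42.15 m³/s

42.2 m³/s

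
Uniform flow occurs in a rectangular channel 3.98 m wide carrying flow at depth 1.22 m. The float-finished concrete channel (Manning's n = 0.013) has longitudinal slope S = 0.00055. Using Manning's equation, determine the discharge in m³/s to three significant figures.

7.27 m³/s

A = b·y = 3.98 × 1.22 = 4.856 m²
P = b + 2y = 3.98 + 2×1.22 = 6.420 m
R = A/P = 4.856/6.420 = 0.7563 m
Q = (1/n)·A·R^(2/3)·S^(1/2) = (1/0.013) × 4.856 × 0.7563^(2/3) × 0.00055^(1/2) = 7.271 m³/s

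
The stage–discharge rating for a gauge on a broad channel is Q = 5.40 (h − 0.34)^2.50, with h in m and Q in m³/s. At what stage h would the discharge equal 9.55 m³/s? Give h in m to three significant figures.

h − h₀ = (Q/C)^(1/b) = (9.55/5.40)^(1/2.50) = 1.256 m
h = 0.34 + 1.256 = 1.596 m

1.60 m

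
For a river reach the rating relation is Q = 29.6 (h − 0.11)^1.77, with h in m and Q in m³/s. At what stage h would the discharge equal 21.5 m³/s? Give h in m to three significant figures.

0.945 m

h − h₀ = (Q/C)^(1/b) = (21.5/29.6)^(1/1.77) = 0.8347 m
h = 0.11 + 0.8347 = 0.9447 m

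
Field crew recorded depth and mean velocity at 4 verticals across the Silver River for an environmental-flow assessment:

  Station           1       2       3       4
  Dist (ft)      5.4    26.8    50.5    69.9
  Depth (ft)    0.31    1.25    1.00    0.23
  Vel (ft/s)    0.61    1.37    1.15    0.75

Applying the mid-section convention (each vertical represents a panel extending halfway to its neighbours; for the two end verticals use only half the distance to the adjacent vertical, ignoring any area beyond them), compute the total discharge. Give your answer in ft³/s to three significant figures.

w_1 = (26.8 − 5.4)/2 = 10.7 ft; q_1 = 0.61 × 0.31 × 10.7 = 2.023 ft³/s
w_2 = (50.5 − 5.4)/2 = 22.55 ft; q_2 = 1.37 × 1.25 × 22.55 = 38.62 ft³/s
w_3 = (69.9 − 26.8)/2 = 21.55 ft; q_3 = 1.15 × 1.00 × 21.55 = 24.78 ft³/s
w_4 = (69.9 − 50.5)/2 = 9.7 ft; q_4 = 0.75 × 0.23 × 9.7 = 1.673 ft³/s
Q = Σ qᵢ = 67.10 ft³/s

67.1 ft³/s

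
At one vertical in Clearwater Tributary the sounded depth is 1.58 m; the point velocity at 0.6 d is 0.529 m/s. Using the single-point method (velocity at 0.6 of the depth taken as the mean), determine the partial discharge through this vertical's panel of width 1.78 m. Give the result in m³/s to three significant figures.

v̄ = v₀.₆ = 0.529 m/s
q = v̄ × d × w = 0.5290 × 1.58 × 1.78 = 1.488 m³/s

1.49 m³/s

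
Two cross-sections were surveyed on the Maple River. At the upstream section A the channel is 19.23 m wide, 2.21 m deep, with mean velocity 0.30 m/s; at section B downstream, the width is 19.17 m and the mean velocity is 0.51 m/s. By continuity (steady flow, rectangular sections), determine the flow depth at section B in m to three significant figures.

Q = A₁V₁ = (19.23×2.21) × 0.30 = 12.75 m³/s
d₂ = Q/(b₂ V₂) = 12.75/(19.17×0.51) = 1.304 m

1.30 m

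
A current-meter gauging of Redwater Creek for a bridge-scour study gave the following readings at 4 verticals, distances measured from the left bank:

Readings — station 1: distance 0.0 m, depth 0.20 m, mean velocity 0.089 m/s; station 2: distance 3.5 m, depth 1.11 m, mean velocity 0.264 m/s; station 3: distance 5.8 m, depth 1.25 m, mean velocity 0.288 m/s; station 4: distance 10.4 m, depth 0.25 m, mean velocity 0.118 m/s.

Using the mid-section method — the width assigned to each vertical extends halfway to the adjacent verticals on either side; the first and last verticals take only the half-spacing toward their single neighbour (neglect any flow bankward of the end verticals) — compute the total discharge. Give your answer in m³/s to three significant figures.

w_1 = (3.5 − 0.0)/2 = 1.75 m; q_1 = 0.089 × 0.20 × 1.75 = 0.03115 m³/s
w_2 = (5.8 − 0.0)/2 = 2.9 m; q_2 = 0.264 × 1.11 × 2.9 = 0.8498 m³/s
w_3 = (10.4 − 3.5)/2 = 3.45 m; q_3 = 0.288 × 1.25 × 3.45 = 1.242 m³/s
w_4 = (10.4 − 5.8)/2 = 2.3 m; q_4 = 0.118 × 0.25 × 2.3 = 0.06785 m³/s
Q = Σ qᵢ = 2.191 m³/s

2.19 m³/s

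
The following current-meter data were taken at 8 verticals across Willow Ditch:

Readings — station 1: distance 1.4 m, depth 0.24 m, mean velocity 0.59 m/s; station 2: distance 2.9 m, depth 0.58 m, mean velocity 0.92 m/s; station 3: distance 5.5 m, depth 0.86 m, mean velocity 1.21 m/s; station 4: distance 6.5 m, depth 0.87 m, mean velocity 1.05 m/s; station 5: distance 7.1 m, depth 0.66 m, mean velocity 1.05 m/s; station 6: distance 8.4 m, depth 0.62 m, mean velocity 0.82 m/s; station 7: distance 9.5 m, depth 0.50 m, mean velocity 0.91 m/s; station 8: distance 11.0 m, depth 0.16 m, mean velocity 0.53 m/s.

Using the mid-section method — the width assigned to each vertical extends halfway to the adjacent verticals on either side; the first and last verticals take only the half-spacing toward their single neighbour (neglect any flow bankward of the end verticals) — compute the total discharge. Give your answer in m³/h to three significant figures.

w_1 = (2.9 − 1.4)/2 = 0.75 m; q_1 = 0.59 × 0.24 × 0.75 = 0.1062 m³/s
w_2 = (5.5 − 1.4)/2 = 2.05 m; q_2 = 0.92 × 0.58 × 2.05 = 1.094 m³/s
w_3 = (6.5 − 2.9)/2 = 1.8 m; q_3 = 1.21 × 0.86 × 1.8 = 1.873 m³/s
w_4 = (7.1 − 5.5)/2 = 0.8 m; q_4 = 1.05 × 0.87 × 0.8 = 0.7308 m³/s
w_5 = (8.4 − 6.5)/2 = 0.95 m; q_5 = 1.05 × 0.66 × 0.95 = 0.6584 m³/s
w_6 = (9.5 − 7.1)/2 = 1.2 m; q_6 = 0.82 × 0.62 × 1.2 = 0.6101 m³/s
w_7 = (11.0 − 8.4)/2 = 1.3 m; q_7 = 0.91 × 0.50 × 1.3 = 0.5915 m³/s
w_8 = (11.0 − 9.5)/2 = 0.75 m; q_8 = 0.53 × 0.16 × 0.75 = 0.06360 m³/s
Q = Σ qᵢ = 5.727 m³/s
= 5.727 × 3600 = 20620 m³/h

20600 m³/h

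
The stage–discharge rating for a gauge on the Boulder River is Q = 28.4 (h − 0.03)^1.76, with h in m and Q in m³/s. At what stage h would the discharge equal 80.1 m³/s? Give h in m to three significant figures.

1.83 m

h − h₀ = (Q/C)^(1/b) = (80.1/28.4)^(1/1.76) = 1.802 m
h = 0.03 + 1.802 = 1.832 m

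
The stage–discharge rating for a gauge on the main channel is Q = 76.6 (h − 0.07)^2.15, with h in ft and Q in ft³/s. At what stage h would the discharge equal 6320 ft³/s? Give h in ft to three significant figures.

h − h₀ = (Q/C)^(1/b) = (6320/76.6)^(1/2.15) = 7.787 ft
h = 0.07 + 7.787 = 7.857 ft

7.86 ft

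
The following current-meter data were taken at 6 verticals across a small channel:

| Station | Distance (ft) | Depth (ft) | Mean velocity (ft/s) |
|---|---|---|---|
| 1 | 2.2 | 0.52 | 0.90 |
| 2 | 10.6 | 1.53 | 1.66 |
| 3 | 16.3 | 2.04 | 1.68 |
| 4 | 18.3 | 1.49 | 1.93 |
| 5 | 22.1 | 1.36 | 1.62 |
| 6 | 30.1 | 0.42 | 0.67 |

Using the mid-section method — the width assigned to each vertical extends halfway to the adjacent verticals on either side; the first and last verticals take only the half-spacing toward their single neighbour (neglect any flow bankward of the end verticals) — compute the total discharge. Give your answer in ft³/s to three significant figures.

55.5 ft³/s

w_1 = (10.6 − 2.2)/2 = 4.2 ft; q_1 = 0.90 × 0.52 × 4.2 = 1.966 ft³/s
w_2 = (16.3 − 2.2)/2 = 7.05 ft; q_2 = 1.66 × 1.53 × 7.05 = 17.91 ft³/s
w_3 = (18.3 − 10.6)/2 = 3.85 ft; q_3 = 1.68 × 2.04 × 3.85 = 13.19 ft³/s
w_4 = (22.1 − 16.3)/2 = 2.9 ft; q_4 = 1.93 × 1.49 × 2.9 = 8.340 ft³/s
w_5 = (30.1 − 18.3)/2 = 5.9 ft; q_5 = 1.62 × 1.36 × 5.9 = 13.00 ft³/s
w_6 = (30.1 − 22.1)/2 = 4 ft; q_6 = 0.67 × 0.42 × 4 = 1.126 ft³/s
Q = Σ qᵢ = 55.53 ft³/s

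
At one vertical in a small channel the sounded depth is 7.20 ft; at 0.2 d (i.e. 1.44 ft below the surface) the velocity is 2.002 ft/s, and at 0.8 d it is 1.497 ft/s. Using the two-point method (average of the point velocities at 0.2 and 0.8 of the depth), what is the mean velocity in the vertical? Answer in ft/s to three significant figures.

v̄ = (2.002 + 1.497) / 2 = 1.750 ft/s

1.75 ft/s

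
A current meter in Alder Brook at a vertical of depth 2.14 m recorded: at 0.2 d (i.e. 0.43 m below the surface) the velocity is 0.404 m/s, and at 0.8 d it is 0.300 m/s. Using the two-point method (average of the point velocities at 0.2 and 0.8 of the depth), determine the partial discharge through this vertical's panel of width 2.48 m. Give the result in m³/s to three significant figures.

v̄ = (0.404 + 0.300) / 2 = 0.3520 m/s
q = v̄ × d × w = 0.3520 × 2.14 × 2.48 = 1.868 m³/s

1.87 m³/s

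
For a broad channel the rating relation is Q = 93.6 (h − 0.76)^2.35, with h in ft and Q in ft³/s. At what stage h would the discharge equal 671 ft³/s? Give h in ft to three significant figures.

3.07 ft

h − h₀ = (Q/C)^(1/b) = (671/93.6)^(1/2.35) = 2.312 ft
h = 0.76 + 2.312 = 3.072 ft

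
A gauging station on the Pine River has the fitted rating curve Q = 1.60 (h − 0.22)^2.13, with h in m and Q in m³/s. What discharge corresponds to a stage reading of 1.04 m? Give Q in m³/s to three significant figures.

1.05 m³/s

Q = 1.60 × (1.04 − 0.22)^2.13 = 1.60 × 0.82^2.13 = 1.048 m³/s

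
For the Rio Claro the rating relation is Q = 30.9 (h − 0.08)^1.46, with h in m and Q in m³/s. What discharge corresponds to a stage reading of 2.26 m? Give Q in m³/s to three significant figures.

96.4 m³/s

Q = 30.9 × (2.26 − 0.08)^1.46 = 30.9 × 2.18^1.46 = 96.41 m³/s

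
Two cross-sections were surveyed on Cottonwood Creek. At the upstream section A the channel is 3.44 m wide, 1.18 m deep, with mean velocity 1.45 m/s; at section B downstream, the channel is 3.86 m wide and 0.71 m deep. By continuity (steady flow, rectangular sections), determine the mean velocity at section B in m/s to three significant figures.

Q = A₁V₁ = (3.44×1.18) × 1.45 = 5.886 m³/s
A₂ = 3.86 × 0.71 = 2.741 m²
V₂ = Q/A₂ = 5.886/2.741 = 2.148 m/s

2.15 m/s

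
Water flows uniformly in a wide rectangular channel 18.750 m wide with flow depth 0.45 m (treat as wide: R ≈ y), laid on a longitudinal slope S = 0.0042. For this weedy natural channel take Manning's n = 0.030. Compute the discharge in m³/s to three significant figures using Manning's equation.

10.7 m³/s

A = b·y = 18.750 × 0.45 = 8.438 m²
Wide channel: R ≈ y = 0.45 m
Q = (1/n)·A·R^(2/3)·S^(1/2) = (1/0.030) × 8.438 × 0.4500^(2/3) × 0.0042^(1/2) = 10.70 m³/s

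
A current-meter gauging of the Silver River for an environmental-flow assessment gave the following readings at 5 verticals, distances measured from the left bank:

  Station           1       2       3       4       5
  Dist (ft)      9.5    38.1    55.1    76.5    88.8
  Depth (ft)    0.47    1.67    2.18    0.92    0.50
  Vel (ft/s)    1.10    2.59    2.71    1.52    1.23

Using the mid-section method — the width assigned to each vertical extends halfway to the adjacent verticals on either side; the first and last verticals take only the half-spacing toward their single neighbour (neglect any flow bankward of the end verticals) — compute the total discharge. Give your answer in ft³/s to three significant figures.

247 ft³/s

w_1 = (38.1 − 9.5)/2 = 14.3 ft; q_1 = 1.10 × 0.47 × 14.3 = 7.393 ft³/s
w_2 = (55.1 − 9.5)/2 = 22.8 ft; q_2 = 2.59 × 1.67 × 22.8 = 98.62 ft³/s
w_3 = (76.5 − 38.1)/2 = 19.2 ft; q_3 = 2.71 × 2.18 × 19.2 = 113.4 ft³/s
w_4 = (88.8 − 55.1)/2 = 16.85 ft; q_4 = 1.52 × 0.92 × 16.85 = 23.56 ft³/s
w_5 = (88.8 − 76.5)/2 = 6.15 ft; q_5 = 1.23 × 0.50 × 6.15 = 3.782 ft³/s
Q = Σ qᵢ = 246.8 ft³/s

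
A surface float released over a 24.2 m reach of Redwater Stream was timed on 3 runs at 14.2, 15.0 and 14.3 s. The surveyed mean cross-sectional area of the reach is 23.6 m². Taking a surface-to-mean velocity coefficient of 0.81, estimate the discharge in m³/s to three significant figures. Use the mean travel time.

t̄ = (14.2 + 15.0 + 14.3) / 3 = 14.5 s
v_surface = L / t̄ = 24.2 / 14.5 = 1.669 m/s
v_mean = 0.81 × 1.669 = 1.352 m/s
Q = A × v_mean = 23.6 × 1.352 = 31.90 m³/s

31.9 m³/s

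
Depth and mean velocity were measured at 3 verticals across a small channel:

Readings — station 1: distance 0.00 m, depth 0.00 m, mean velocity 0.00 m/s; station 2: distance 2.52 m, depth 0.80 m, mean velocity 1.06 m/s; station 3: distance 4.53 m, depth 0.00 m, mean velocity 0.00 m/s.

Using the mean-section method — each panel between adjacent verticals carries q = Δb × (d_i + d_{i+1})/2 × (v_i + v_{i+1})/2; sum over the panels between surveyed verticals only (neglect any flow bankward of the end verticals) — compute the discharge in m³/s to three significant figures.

Panel 1-2: Δb = 2.52 m, d̄ = (0.00+0.80)/2 = 0.4, v̄ = (0.00+1.06)/2 = 0.53 → q = 2.52×0.4×0.53 = 0.5342 m³/s
Panel 2-3: Δb = 2.01 m, d̄ = (0.80+0.00)/2 = 0.4, v̄ = (1.06+0.00)/2 = 0.53 → q = 2.01×0.4×0.53 = 0.4261 m³/s
Q = Σ q = 0.9604 m³/s

0.960 m³/s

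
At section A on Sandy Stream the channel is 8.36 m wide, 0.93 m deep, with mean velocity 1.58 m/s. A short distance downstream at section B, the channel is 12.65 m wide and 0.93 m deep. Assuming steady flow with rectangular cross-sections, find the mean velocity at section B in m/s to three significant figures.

Q = A₁V₁ = (8.36×0.93) × 1.58 = 12.28 m³/s
A₂ = 12.65 × 0.93 = 11.76 m²
V₂ = Q/A₂ = 12.28/11.76 = 1.044 m/s

1.04 m/s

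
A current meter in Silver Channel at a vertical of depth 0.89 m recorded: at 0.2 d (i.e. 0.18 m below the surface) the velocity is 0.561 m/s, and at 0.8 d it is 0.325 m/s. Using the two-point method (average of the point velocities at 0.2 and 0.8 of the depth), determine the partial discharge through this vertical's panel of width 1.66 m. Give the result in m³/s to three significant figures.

v̄ = (0.561 + 0.325) / 2 = 0.4430 m/s
q = v̄ × d × w = 0.4430 × 0.89 × 1.66 = 0.6545 m³/s

0.654 m³/s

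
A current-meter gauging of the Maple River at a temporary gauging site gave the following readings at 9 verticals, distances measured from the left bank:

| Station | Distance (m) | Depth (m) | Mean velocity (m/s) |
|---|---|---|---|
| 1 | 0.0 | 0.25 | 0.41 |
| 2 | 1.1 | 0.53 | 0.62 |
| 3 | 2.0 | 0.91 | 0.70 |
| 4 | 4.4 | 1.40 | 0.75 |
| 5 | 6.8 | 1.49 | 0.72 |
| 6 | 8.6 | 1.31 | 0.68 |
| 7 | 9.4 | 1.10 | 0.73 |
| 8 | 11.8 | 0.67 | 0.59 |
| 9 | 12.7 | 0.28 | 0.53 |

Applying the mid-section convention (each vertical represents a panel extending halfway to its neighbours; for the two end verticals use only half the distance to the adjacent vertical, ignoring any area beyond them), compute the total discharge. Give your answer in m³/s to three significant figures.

w_1 = (1.1 − 0.0)/2 = 0.55 m; q_1 = 0.41 × 0.25 × 0.55 = 0.05638 m³/s
w_2 = (2.0 − 0.0)/2 = 1 m; q_2 = 0.62 × 0.53 × 1 = 0.3286 m³/s
w_3 = (4.4 − 1.1)/2 = 1.65 m; q_3 = 0.70 × 0.91 × 1.65 = 1.051 m³/s
w_4 = (6.8 − 2.0)/2 = 2.4 m; q_4 = 0.75 × 1.40 × 2.4 = 2.520 m³/s
w_5 = (8.6 − 4.4)/2 = 2.1 m; q_5 = 0.72 × 1.49 × 2.1 = 2.253 m³/s
w_6 = (9.4 − 6.8)/2 = 1.3 m; q_6 = 0.68 × 1.31 × 1.3 = 1.158 m³/s
w_7 = (11.8 − 8.6)/2 = 1.6 m; q_7 = 0.73 × 1.10 × 1.6 = 1.285 m³/s
w_8 = (12.7 − 9.4)/2 = 1.65 m; q_8 = 0.59 × 0.67 × 1.65 = 0.6522 m³/s
w_9 = (12.7 − 11.8)/2 = 0.45 m; q_9 = 0.53 × 0.28 × 0.45 = 0.06678 m³/s
Q = Σ qᵢ = 9.371 m³/s

9.37 m³/s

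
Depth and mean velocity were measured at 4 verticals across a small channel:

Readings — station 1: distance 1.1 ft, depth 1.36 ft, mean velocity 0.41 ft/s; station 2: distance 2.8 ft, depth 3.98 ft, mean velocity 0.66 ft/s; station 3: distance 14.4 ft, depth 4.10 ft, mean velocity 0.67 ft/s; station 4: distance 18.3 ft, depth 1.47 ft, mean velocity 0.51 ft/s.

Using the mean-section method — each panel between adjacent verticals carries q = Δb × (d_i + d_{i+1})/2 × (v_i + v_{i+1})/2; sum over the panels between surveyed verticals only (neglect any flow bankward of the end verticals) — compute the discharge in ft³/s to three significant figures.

Panel 1-2: Δb = 1.7 ft, d̄ = (1.36+3.98)/2 = 2.67, v̄ = (0.41+0.66)/2 = 0.535 → q = 1.7×2.67×0.535 = 2.428 ft³/s
Panel 2-3: Δb = 11.6 ft, d̄ = (3.98+4.10)/2 = 4.04, v̄ = (0.66+0.67)/2 = 0.665 → q = 11.6×4.04×0.665 = 31.16 ft³/s
Panel 3-4: Δb = 3.9 ft, d̄ = (4.10+1.47)/2 = 2.785, v̄ = (0.67+0.51)/2 = 0.59 → q = 3.9×2.785×0.59 = 6.408 ft³/s
Q = Σ q = 40.00 ft³/s

40.0 ft³/s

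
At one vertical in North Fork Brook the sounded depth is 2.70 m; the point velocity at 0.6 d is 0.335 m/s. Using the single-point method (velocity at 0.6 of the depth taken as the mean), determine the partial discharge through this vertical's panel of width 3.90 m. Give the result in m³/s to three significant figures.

3.53 m³/s

v̄ = v₀.₆ = 0.335 m/s
q = v̄ × d × w = 0.3350 × 2.70 × 3.90 = 3.528 m³/s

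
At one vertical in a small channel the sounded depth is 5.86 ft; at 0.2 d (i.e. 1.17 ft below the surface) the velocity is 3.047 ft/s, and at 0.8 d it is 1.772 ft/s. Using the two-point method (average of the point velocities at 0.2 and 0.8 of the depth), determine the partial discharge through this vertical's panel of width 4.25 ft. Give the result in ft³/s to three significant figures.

60.0 ft³/s

v̄ = (3.047 + 1.772) / 2 = 2.410 ft/s
q = v̄ × d × w = 2.410 × 5.86 × 4.25 = 60.01 ft³/s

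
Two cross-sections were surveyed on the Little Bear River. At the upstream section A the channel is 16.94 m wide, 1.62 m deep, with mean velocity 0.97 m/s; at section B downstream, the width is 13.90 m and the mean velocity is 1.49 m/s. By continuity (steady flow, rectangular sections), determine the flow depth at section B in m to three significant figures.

Q = A₁V₁ = (16.94×1.62) × 0.97 = 26.62 m³/s
d₂ = Q/(b₂ V₂) = 26.62/(13.90×1.49) = 1.285 m

1.29 m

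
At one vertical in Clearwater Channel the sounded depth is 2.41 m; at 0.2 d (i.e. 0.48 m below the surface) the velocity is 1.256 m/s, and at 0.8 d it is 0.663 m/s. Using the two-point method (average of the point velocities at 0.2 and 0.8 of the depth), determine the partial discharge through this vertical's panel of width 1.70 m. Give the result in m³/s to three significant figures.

v̄ = (1.256 + 0.663) / 2 = 0.9595 m/s
q = v̄ × d × w = 0.9595 × 2.41 × 1.70 = 3.931 m³/s

3.93 m³/s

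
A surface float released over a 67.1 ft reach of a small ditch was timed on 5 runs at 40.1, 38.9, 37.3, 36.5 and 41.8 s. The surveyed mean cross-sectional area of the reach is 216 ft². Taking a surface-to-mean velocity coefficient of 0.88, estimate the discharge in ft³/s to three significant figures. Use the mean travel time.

t̄ = (40.1 + 38.9 + 37.3 + 36.5 + 41.8) / 5 = 38.92 s
v_surface = L / t̄ = 67.1 / 38.92 = 1.724 ft/s
v_mean = 0.88 × 1.724 = 1.517 ft/s
Q = A × v_mean = 216 × 1.517 = 327.7 ft³/s

328 ft³/s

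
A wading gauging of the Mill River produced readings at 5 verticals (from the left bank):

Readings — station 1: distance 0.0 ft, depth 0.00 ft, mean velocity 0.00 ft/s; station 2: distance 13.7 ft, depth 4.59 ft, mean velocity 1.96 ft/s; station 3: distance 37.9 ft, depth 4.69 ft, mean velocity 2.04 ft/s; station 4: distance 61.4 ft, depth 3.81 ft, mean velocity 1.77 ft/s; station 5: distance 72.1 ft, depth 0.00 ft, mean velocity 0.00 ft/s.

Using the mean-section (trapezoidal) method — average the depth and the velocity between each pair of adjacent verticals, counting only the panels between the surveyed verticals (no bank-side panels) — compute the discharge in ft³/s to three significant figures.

464 ft³/s

Panel 1-2: Δb = 13.7 ft, d̄ = (0.00+4.59)/2 = 2.295, v̄ = (0.00+1.96)/2 = 0.98 → q = 13.7×2.295×0.98 = 30.81 ft³/s
Panel 2-3: Δb = 24.2 ft, d̄ = (4.59+4.69)/2 = 4.64, v̄ = (1.96+2.04)/2 = 2 → q = 24.2×4.64×2 = 224.6 ft³/s
Panel 3-4: Δb = 23.5 ft, d̄ = (4.69+3.81)/2 = 4.25, v̄ = (2.04+1.77)/2 = 1.905 → q = 23.5×4.25×1.905 = 190.3 ft³/s
Panel 4-5: Δb = 10.7 ft, d̄ = (3.81+0.00)/2 = 1.905, v̄ = (1.77+0.00)/2 = 0.885 → q = 10.7×1.905×0.885 = 18.04 ft³/s
Q = Σ q = 463.7 ft³/s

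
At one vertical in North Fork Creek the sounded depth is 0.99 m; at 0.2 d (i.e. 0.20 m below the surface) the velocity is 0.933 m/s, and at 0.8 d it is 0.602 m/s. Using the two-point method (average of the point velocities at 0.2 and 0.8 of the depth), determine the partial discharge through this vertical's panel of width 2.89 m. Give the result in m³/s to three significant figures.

v̄ = (0.933 + 0.602) / 2 = 0.7675 m/s
q = v̄ × d × w = 0.7675 × 0.99 × 2.89 = 2.196 m³/s

2.20 m³/s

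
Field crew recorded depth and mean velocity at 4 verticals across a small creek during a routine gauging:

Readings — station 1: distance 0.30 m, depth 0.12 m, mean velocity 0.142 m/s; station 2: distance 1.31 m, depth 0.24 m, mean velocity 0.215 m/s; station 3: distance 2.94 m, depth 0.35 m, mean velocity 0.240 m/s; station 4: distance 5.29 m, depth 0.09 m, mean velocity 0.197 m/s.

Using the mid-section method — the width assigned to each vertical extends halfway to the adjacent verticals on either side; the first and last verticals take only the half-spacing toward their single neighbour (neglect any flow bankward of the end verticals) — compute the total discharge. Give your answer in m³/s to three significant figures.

0.265 m³/s

w_1 = (1.31 − 0.30)/2 = 0.505 m; q_1 = 0.142 × 0.12 × 0.505 = 0.008605 m³/s
w_2 = (2.94 − 0.30)/2 = 1.32 m; q_2 = 0.215 × 0.24 × 1.32 = 0.06811 m³/s
w_3 = (5.29 − 1.31)/2 = 1.99 m; q_3 = 0.240 × 0.35 × 1.99 = 0.1672 m³/s
w_4 = (5.29 − 2.94)/2 = 1.175 m; q_4 = 0.197 × 0.09 × 1.175 = 0.02083 m³/s
Q = Σ qᵢ = 0.2647 m³/s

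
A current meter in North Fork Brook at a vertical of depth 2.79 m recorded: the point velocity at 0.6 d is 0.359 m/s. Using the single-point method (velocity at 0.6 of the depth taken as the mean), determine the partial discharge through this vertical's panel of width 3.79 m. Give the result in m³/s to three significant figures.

3.80 m³/s

v̄ = v₀.₆ = 0.359 m/s
q = v̄ × d × w = 0.3590 × 2.79 × 3.79 = 3.796 m³/s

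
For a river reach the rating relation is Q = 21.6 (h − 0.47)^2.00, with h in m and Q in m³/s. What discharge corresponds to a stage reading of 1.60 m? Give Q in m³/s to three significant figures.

Q = 21.6 × (1.60 − 0.47)^2.00 = 21.6 × 1.13^2.00 = 27.58 m³/s

27.6 m³/s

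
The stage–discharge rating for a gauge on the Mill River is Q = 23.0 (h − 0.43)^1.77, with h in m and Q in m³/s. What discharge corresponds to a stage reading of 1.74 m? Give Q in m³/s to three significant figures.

Q = 23.0 × (1.74 − 0.43)^1.77 = 23.0 × 1.31^1.77 = 37.09 m³/s

37.1 m³/s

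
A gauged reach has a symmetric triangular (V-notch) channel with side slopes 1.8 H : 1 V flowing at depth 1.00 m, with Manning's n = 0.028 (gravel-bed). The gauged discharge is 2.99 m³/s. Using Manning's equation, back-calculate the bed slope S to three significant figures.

A = z·y² = 1.8×1.00² = 1.800 m²
P = 2y√(1+z²) = 2×1.00×√(1+1.8²) = 4.118 m
R = A/P = 1.800/4.118 = 0.4371 m
S = (Q·n / (1·A·R^(2/3)))² = (2.99×0.028 / (1×1.800×0.5759))² = 0.006522

0.00652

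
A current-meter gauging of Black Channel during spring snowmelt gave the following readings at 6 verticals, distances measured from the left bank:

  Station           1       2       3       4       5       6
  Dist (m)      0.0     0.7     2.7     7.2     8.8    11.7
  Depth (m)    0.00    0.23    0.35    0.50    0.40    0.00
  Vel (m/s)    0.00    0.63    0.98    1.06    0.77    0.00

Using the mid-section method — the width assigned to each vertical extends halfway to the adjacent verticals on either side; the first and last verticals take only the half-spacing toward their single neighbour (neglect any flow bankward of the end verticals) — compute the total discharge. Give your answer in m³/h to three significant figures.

13000 m³/h

w_2 = (2.7 − 0.0)/2 = 1.35 m; q_2 = 0.63 × 0.23 × 1.35 = 0.1956 m³/s
w_3 = (7.2 − 0.7)/2 = 3.25 m; q_3 = 0.98 × 0.35 × 3.25 = 1.115 m³/s
w_4 = (8.8 − 2.7)/2 = 3.05 m; q_4 = 1.06 × 0.50 × 3.05 = 1.617 m³/s
w_5 = (11.7 − 7.2)/2 = 2.25 m; q_5 = 0.77 × 0.40 × 2.25 = 0.6930 m³/s
Stations 1, 6 contribute zero (depth or velocity is 0).
Q = Σ qᵢ = 3.620 m³/s
= 3.620 × 3600 = 13030 m³/h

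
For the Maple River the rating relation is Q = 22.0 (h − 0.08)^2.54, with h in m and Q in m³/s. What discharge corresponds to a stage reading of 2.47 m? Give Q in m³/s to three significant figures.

201 m³/s

Q = 22.0 × (2.47 − 0.08)^2.54 = 22.0 × 2.39^2.54 = 201.2 m³/s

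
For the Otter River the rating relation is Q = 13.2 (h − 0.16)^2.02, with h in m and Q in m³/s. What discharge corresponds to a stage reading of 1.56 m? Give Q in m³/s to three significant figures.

Q = 13.2 × (1.56 − 0.16)^2.02 = 13.2 × 1.4^2.02 = 26.05 m³/s

26.0 m³/s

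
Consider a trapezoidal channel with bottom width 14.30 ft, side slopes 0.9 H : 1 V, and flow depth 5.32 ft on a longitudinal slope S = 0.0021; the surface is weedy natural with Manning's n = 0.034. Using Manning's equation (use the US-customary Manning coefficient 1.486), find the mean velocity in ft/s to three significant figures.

4.66 ft/s

A = (b + z·y)·y = (14.30 + 0.9×5.32)×5.32 = 101.5 ft²
P = b + 2y√(1+z²) = 14.30 + 2×5.32×√(1+0.9²) = 28.61 ft
R = A/P = 101.5/28.61 = 3.549 ft
Q = (1.486/n)·A·R^(2/3)·S^(1/2) = (1.486/0.034) × 101.5 × 3.549^(2/3) × 0.0021^(1/2) = 473.2 ft³/s
V = Q/A = 473.2/101.5 = 4.660 ft/s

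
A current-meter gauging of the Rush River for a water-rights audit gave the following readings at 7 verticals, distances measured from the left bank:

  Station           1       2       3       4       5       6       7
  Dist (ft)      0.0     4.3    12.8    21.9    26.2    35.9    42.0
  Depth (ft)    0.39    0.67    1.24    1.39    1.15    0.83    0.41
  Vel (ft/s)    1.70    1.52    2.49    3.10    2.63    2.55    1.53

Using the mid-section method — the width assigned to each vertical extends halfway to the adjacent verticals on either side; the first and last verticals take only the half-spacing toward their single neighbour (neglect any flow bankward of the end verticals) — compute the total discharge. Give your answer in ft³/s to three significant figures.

w_1 = (4.3 − 0.0)/2 = 2.15 ft; q_1 = 1.70 × 0.39 × 2.15 = 1.425 ft³/s
w_2 = (12.8 − 0.0)/2 = 6.4 ft; q_2 = 1.52 × 0.67 × 6.4 = 6.518 ft³/s
w_3 = (21.9 − 4.3)/2 = 8.8 ft; q_3 = 2.49 × 1.24 × 8.8 = 27.17 ft³/s
w_4 = (26.2 − 12.8)/2 = 6.7 ft; q_4 = 3.10 × 1.39 × 6.7 = 28.87 ft³/s
w_5 = (35.9 − 21.9)/2 = 7 ft; q_5 = 2.63 × 1.15 × 7 = 21.17 ft³/s
w_6 = (42.0 − 26.2)/2 = 7.9 ft; q_6 = 2.55 × 0.83 × 7.9 = 16.72 ft³/s
w_7 = (42.0 − 35.9)/2 = 3.05 ft; q_7 = 1.53 × 0.41 × 3.05 = 1.913 ft³/s
Q = Σ qᵢ = 103.8 ft³/s

104 ft³/s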